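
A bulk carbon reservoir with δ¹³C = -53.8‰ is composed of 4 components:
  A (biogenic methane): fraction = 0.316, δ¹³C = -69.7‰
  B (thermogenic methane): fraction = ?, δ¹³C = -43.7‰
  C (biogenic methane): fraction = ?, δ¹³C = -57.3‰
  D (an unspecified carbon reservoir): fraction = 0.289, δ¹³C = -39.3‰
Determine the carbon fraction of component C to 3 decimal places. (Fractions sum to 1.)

Let f_C and f_B be the unknown fractions; fractions sum to 1 so f_C + f_B = 0.395.
Mass balance: Σ fᵢ·δᵢ = δ_bulk ⇒ f_C·(-57.3) + f_B·(-43.7) = -53.8 − (-33.383) = -20.417
Substitute f_B = 0.395 − f_C:
f_C·(-57.3 − -43.7) = -20.417 − 0.395×(-43.7) = -3.156
f_C = -3.156 / -13.6 = 0.2320

0.232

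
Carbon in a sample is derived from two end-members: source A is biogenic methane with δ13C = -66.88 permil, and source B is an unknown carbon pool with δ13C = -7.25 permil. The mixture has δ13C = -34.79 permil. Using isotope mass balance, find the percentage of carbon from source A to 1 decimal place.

δ_mix = f_A·δ_A + (1 − f_A)·δ_B  ⇒  f_A = (δ_mix − δ_B)/(δ_A − δ_B)
f_A = (-34.79 − (-7.25)) / (-66.88 − (-7.25))
f_A = -27.54 / -59.63 = 0.4618

46.2%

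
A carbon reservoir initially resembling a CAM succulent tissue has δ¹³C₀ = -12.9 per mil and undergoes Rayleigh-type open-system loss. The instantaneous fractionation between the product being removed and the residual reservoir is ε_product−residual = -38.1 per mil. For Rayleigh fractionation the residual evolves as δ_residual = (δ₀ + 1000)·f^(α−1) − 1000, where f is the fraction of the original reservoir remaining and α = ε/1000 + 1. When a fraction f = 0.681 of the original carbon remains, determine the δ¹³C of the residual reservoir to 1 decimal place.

1.7 per mil

Rayleigh residual: δ_res = (δ₀ + 1000)·f^(α−1) − 1000
α = ε/1000 + 1 = 0.96190, so α − 1 = -0.03810
f^(α−1) = 0.681^(-0.03810) = 1.014745
δ_res = (-12.9 + 1000) × 1.014745 − 1000 = 1001.655 − 1000 = 1.66 per mil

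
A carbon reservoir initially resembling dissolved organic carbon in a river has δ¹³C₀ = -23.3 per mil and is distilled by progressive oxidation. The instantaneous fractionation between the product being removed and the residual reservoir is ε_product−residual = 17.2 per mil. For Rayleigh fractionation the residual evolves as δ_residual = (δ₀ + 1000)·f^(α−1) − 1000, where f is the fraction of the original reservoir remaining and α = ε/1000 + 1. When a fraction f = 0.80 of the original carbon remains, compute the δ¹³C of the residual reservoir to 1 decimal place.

-27.0 per mil

Rayleigh residual: δ_res = (δ₀ + 1000)·f^(α−1) − 1000
α = ε/1000 + 1 = 1.01720, so α − 1 = 0.01720
f^(α−1) = 0.80^(0.01720) = 0.996169
δ_res = (-23.3 + 1000) × 0.996169 − 1000 = 972.959 − 1000 = -27.04 per mil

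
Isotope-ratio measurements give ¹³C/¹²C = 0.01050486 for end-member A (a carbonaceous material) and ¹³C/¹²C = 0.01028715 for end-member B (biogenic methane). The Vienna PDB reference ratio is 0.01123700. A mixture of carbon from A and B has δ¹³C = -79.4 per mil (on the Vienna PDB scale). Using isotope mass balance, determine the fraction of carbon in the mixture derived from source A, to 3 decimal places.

δ_A = (0.01050486/0.01123700 − 1)×1000 = (0.934846 − 1)×1000 = -65.154 per mil
δ_B = (0.01028715/0.01123700 − 1)×1000 = (0.915471 − 1)×1000 = -84.529 per mil
f_A = (δ_mix − δ_B)/(δ_A − δ_B) = (-79.4 − (-84.529))/(-65.154 − (-84.529))
f_A = 5.129 / 19.374 = 0.2647

0.265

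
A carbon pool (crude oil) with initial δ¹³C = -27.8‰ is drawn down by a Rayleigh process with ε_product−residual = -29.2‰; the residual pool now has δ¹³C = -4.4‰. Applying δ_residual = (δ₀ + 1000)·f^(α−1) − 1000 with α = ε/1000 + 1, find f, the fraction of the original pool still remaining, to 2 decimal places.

0.44

α − 1 = ε/1000 = -0.0292
(δ_res + 1000)/(δ₀ + 1000) = (-4.4 + 1000)/(-27.8 + 1000) = 995.6/972.2 = 1.024069
f = 1.024069^(1/-0.0292) = exp(ln(1.024069)/-0.0292) = exp(0.02378/-0.0292)
f = exp(-0.8145) = 0.4429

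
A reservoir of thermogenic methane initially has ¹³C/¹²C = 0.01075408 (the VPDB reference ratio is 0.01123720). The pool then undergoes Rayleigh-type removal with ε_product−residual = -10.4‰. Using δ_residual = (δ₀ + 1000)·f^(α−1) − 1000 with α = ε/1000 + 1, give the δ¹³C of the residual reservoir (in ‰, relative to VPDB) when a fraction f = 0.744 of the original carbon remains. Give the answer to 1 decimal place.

δ₀ = (0.01075408/0.01123720 − 1)×1000 = (0.957007 − 1)×1000 = -42.993‰
α − 1 = ε/1000 = -0.0104
f^(α−1) = 0.744^(-0.0104) = 1.003080
δ_res = (-42.993 + 1000) × 1.003080 − 1000 = 959.955 − 1000 = -40.05‰

-40.0‰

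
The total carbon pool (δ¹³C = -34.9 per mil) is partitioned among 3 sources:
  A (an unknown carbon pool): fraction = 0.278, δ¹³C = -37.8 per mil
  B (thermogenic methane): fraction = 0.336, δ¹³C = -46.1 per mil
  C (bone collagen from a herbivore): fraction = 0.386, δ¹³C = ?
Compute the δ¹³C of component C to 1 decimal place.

-23.1 per mil

Isotope mass balance: δ_bulk = Σ fᵢ·δᵢ.
-34.9 = 0.278×(-37.8) + 0.336×(-46.1) + 0.386×δ_C
0.386·δ_C = -34.9 − (-25.998) = -8.902
δ_C = -8.902 / 0.386 = -23.06 per mil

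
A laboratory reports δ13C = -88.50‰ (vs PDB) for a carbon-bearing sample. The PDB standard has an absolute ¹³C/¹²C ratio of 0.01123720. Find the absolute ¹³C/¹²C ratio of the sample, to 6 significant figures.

0.0102427

R_sample = R_standard × (δ13C/1000 + 1)
R_sample = 0.01123720 × (-88.50/1000 + 1) = 0.01123720 × 0.911500
R_sample = 0.0102427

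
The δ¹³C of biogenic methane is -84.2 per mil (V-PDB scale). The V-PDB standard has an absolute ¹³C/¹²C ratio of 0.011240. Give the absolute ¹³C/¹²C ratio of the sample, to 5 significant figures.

R_sample = R_standard × (δ¹³C/1000 + 1)
R_sample = 0.011240 × (-84.2/1000 + 1) = 0.011240 × 0.915800
R_sample = 0.0102936

0.010294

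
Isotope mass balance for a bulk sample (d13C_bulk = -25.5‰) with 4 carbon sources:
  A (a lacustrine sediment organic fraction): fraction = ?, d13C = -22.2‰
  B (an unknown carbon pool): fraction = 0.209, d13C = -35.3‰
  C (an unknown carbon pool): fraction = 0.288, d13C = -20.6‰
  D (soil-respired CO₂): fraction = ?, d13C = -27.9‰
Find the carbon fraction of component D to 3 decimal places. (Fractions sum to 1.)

Let f_D and f_A be the unknown fractions; fractions sum to 1 so f_D + f_A = 0.503.
Mass balance: Σ fᵢ·δᵢ = δ_bulk ⇒ f_D·(-27.9) + f_A·(-22.2) = -25.5 − (-13.310) = -12.190
Substitute f_A = 0.503 − f_D:
f_D·(-27.9 − -22.2) = -12.190 − 0.503×(-22.2) = -1.023
f_D = -1.023 / -5.7 = 0.1795

0.179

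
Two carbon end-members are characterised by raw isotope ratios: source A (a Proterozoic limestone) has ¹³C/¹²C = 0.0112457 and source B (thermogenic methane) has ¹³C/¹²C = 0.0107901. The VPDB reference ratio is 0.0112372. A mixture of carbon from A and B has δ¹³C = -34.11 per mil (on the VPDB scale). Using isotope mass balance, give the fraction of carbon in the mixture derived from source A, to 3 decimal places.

0.140

δ_A = (0.0112457/0.0112372 − 1)×1000 = (1.000756 − 1)×1000 = 0.756 per mil
δ_B = (0.0107901/0.0112372 − 1)×1000 = (0.960213 − 1)×1000 = -39.787 per mil
f_A = (δ_mix − δ_B)/(δ_A − δ_B) = (-34.11 − (-39.787))/(0.756 − (-39.787))
f_A = 5.677 / 40.544 = 0.1400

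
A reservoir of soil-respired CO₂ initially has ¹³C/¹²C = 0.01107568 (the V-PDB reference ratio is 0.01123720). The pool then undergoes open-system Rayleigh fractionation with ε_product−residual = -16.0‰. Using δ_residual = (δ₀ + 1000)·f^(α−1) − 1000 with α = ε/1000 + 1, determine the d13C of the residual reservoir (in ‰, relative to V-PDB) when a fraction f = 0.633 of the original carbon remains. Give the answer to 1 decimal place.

-7.1‰

δ₀ = (0.01107568/0.01123720 − 1)×1000 = (0.985626 − 1)×1000 = -14.374‰
α − 1 = ε/1000 = -0.0160
f^(α−1) = 0.633^(-0.0160) = 1.007343
δ_res = (-14.374 + 1000) × 1.007343 − 1000 = 992.864 − 1000 = -7.14‰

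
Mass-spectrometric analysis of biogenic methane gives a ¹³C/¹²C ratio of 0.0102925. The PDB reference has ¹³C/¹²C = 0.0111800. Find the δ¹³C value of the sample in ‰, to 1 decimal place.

-79.4‰

δ¹³C = (R_sample / R_standard − 1) × 1000
R_sample / R_standard = 0.0102925 / 0.0111800 = 0.920617
δ¹³C = (0.920617 − 1) × 1000 = -79.38‰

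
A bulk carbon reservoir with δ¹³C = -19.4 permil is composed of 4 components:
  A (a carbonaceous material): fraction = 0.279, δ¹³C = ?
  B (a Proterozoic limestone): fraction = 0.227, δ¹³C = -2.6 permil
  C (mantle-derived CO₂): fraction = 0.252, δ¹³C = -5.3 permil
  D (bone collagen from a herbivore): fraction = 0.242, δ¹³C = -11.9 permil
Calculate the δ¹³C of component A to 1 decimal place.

Isotope mass balance: δ_bulk = Σ fᵢ·δᵢ.
-19.4 = 0.279×δ_A + 0.227×(-2.6) + 0.252×(-5.3) + 0.242×(-11.9)
0.279·δ_A = -19.4 − (-4.806) = -14.594
δ_A = -14.594 / 0.279 = -52.31 permil

-52.3 permil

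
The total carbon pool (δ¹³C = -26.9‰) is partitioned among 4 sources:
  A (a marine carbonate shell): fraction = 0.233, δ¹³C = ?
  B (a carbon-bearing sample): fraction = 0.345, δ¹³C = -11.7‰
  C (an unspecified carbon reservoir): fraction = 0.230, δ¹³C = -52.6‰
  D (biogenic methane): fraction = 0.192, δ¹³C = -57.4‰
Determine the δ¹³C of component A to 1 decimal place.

1.1‰

Isotope mass balance: δ_bulk = Σ fᵢ·δᵢ.
-26.9 = 0.233×δ_A + 0.345×(-11.7) + 0.230×(-52.6) + 0.192×(-57.4)
0.233·δ_A = -26.9 − (-27.155) = 0.255
δ_A = 0.255 / 0.233 = 1.10‰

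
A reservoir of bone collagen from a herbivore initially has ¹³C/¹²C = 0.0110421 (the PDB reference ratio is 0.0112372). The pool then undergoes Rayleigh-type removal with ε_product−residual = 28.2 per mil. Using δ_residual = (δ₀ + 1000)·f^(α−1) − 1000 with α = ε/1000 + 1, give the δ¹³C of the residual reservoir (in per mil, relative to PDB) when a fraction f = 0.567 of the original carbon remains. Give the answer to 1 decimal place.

δ₀ = (0.0110421/0.0112372 − 1)×1000 = (0.982638 − 1)×1000 = -17.362 per mil
α − 1 = ε/1000 = 0.0282
f^(α−1) = 0.567^(0.0282) = 0.984127
δ_res = (-17.362 + 1000) × 0.984127 − 1000 = 967.040 − 1000 = -32.96 per mil

-33.0 per mil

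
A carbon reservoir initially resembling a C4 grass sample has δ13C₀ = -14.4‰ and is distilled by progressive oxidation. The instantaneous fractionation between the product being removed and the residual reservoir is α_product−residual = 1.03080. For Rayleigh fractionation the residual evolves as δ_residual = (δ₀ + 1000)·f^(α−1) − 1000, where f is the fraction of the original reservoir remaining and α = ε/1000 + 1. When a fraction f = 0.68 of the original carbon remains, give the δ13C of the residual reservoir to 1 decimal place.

Rayleigh residual: δ_res = (δ₀ + 1000)·f^(α−1) − 1000
α − 1 = 0.03080
f^(α−1) = 0.68^(0.03080) = 0.988192
δ_res = (-14.4 + 1000) × 0.988192 − 1000 = 973.962 − 1000 = -26.04‰

-26.0‰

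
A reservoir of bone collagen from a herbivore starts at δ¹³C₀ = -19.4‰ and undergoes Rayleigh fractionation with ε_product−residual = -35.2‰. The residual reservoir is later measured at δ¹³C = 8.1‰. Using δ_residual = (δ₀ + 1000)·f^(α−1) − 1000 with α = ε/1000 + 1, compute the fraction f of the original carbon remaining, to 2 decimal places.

α − 1 = ε/1000 = -0.0352
(δ_res + 1000)/(δ₀ + 1000) = (8.1 + 1000)/(-19.4 + 1000) = 1008.1/980.6 = 1.028044
f = 1.028044^(1/-0.0352) = exp(ln(1.028044)/-0.0352) = exp(0.02766/-0.0352)
f = exp(-0.7857) = 0.4558

0.46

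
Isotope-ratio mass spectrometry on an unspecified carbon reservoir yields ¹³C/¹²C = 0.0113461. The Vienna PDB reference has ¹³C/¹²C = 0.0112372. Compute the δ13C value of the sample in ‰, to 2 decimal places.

9.69‰

δ13C = (R_sample / R_standard − 1) × 1000
R_sample / R_standard = 0.0113461 / 0.0112372 = 1.009691
δ13C = (1.009691 − 1) × 1000 = 9.691‰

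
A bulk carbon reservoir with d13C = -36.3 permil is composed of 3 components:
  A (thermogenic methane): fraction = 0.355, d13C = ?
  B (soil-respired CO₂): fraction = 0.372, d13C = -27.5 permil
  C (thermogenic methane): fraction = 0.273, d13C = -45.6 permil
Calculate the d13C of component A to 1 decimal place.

-38.4 permil

Isotope mass balance: δ_bulk = Σ fᵢ·δᵢ.
-36.3 = 0.355×δ_A + 0.372×(-27.5) + 0.273×(-45.6)
0.355·δ_A = -36.3 − (-22.679) = -13.621
δ_A = -13.621 / 0.355 = -38.37 permil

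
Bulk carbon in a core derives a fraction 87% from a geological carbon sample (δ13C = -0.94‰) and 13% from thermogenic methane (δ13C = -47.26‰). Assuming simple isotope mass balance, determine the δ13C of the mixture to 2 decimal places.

δ_mix = f_A·δ_A + f_B·δ_B
δ_mix = 0.87 × (-0.94) + 0.13 × (-47.26)
δ_mix = -0.818 + -6.144 = -6.962‰

-6.96‰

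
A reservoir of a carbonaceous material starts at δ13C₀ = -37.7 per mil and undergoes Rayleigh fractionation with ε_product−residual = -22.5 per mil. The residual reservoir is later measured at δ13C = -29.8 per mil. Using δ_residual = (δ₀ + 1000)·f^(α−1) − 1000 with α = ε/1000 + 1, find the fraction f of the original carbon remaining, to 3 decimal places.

0.695

α − 1 = ε/1000 = -0.0225
(δ_res + 1000)/(δ₀ + 1000) = (-29.8 + 1000)/(-37.7 + 1000) = 970.2/962.3 = 1.008209
f = 1.008209^(1/-0.0225) = exp(ln(1.008209)/-0.0225) = exp(0.00818/-0.0225)
f = exp(-0.3634) = 0.6953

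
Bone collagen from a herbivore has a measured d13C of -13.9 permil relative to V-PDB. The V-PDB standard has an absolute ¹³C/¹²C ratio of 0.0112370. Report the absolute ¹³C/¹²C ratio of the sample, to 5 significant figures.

0.011081

R_sample = R_standard × (d13C/1000 + 1)
R_sample = 0.0112370 × (-13.9/1000 + 1) = 0.0112370 × 0.986100
R_sample = 0.0110808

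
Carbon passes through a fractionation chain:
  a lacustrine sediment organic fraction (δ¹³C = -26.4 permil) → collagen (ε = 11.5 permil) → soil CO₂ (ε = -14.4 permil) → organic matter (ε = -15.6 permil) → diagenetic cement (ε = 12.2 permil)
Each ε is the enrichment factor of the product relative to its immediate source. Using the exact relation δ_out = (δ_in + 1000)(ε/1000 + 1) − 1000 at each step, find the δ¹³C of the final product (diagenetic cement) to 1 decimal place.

step 1: δ = (-26.40 + 1000)·(11.5/1000 + 1) − 1000 = -15.20 permil
step 2: δ = (-15.20 + 1000)·(-14.4/1000 + 1) − 1000 = -29.38 permil
step 3: δ = (-29.38 + 1000)·(-15.6/1000 + 1) − 1000 = -44.53 permil
step 4: δ = (-44.53 + 1000)·(12.2/1000 + 1) − 1000 = -32.87 permil

-32.9 permil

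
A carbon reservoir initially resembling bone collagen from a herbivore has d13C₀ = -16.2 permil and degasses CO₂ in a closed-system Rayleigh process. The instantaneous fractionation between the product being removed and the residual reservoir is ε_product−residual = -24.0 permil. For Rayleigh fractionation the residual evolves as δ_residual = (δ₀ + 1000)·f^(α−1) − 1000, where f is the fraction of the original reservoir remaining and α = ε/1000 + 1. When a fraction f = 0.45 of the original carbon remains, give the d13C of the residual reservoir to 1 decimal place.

Rayleigh residual: δ_res = (δ₀ + 1000)·f^(α−1) − 1000
α = ε/1000 + 1 = 0.97600, so α − 1 = -0.02400
f^(α−1) = 0.45^(-0.02400) = 1.019349
δ_res = (-16.2 + 1000) × 1.019349 − 1000 = 1002.836 − 1000 = 2.84 permil

2.8 permil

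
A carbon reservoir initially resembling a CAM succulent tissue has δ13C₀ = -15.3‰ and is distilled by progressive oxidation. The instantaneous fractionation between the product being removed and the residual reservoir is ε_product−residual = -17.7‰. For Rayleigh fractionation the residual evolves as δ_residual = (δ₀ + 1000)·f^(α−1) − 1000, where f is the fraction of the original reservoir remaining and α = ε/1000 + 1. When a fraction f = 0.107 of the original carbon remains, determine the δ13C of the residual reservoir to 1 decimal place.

Rayleigh residual: δ_res = (δ₀ + 1000)·f^(α−1) − 1000
α = ε/1000 + 1 = 0.98230, so α − 1 = -0.01770
f^(α−1) = 0.107^(-0.01770) = 1.040351
δ_res = (-15.3 + 1000) × 1.040351 − 1000 = 1024.434 − 1000 = 24.43‰

24.4‰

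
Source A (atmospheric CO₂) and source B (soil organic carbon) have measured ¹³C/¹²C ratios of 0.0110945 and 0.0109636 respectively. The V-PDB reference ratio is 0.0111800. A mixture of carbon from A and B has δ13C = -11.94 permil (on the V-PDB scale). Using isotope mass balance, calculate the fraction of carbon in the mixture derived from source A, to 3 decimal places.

δ_A = (0.0110945/0.0111800 − 1)×1000 = (0.992352 − 1)×1000 = -7.648 permil
δ_B = (0.0109636/0.0111800 − 1)×1000 = (0.980644 − 1)×1000 = -19.356 permil
f_A = (δ_mix − δ_B)/(δ_A − δ_B) = (-11.94 − (-19.356))/(-7.648 − (-19.356))
f_A = 7.416 / 11.708 = 0.6334

0.633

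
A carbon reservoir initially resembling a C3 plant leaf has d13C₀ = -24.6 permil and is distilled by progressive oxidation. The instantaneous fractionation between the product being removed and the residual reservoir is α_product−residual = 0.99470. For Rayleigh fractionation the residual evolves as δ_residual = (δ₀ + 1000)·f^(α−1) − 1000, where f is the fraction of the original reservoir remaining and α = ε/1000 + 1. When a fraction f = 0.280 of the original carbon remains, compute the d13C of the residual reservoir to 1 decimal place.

Rayleigh residual: δ_res = (δ₀ + 1000)·f^(α−1) − 1000
α − 1 = -0.00530
f^(α−1) = 0.280^(-0.00530) = 1.006770
δ_res = (-24.6 + 1000) × 1.006770 − 1000 = 982.003 − 1000 = -18.00 permil

-18.0 permil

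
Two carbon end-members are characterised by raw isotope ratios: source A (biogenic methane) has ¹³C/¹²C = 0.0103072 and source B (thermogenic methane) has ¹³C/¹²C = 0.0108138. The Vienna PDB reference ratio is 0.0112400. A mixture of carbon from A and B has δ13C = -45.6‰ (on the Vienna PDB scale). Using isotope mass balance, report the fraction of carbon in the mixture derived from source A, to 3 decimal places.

0.170

δ_A = (0.0103072/0.0112400 − 1)×1000 = (0.917011 − 1)×1000 = -82.989‰
δ_B = (0.0108138/0.0112400 − 1)×1000 = (0.962082 − 1)×1000 = -37.918‰
f_A = (δ_mix − δ_B)/(δ_A − δ_B) = (-45.6 − (-37.918))/(-82.989 − (-37.918))
f_A = -7.682 / -45.071 = 0.1704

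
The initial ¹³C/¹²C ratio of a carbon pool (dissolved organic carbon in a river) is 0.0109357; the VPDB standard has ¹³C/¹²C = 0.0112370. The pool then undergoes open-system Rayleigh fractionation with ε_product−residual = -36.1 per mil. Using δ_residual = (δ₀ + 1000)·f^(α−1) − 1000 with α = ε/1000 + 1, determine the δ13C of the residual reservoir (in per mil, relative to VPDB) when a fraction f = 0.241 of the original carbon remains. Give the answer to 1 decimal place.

δ₀ = (0.0109357/0.0112370 − 1)×1000 = (0.973187 − 1)×1000 = -26.813 per mil
α − 1 = ε/1000 = -0.0361
f^(α−1) = 0.241^(-0.0361) = 1.052711
δ_res = (-26.813 + 1000) × 1.052711 − 1000 = 1024.484 − 1000 = 24.48 per mil

24.5 per mil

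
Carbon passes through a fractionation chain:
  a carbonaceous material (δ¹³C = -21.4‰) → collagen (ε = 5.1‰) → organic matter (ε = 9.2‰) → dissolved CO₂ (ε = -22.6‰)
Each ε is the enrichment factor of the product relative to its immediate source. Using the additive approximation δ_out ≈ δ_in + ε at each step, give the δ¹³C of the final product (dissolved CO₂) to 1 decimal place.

step 1: δ ≈ -21.4 + (5.1) = -16.3‰
step 2: δ ≈ -16.3 + (9.2) = -7.1‰
step 3: δ ≈ -7.1 + (-22.6) = -29.7‰

-29.7‰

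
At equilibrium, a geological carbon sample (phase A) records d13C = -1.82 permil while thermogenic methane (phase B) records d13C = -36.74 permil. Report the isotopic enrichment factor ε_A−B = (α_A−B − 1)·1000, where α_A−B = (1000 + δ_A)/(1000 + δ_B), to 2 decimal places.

α_A−B = (1000 + -1.82) / (1000 + -36.74) = 998.18 / 963.26 = 1.036252
ε_A−B = (1.036252 − 1) × 1000 = 36.252 permil
(The approximation ε ≈ δ_A − δ_B would give 34.92 permil.)

36.25 permil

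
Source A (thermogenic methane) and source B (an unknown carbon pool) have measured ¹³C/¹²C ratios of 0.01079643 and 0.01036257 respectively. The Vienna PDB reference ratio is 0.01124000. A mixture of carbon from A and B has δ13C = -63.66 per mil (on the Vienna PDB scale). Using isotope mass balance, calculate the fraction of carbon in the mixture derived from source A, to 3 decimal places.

δ_A = (0.01079643/0.01124000 − 1)×1000 = (0.960536 − 1)×1000 = -39.464 per mil
δ_B = (0.01036257/0.01124000 − 1)×1000 = (0.921937 − 1)×1000 = -78.063 per mil
f_A = (δ_mix − δ_B)/(δ_A − δ_B) = (-63.66 − (-78.063))/(-39.464 − (-78.063))
f_A = 14.403 / 38.600 = 0.3731

0.373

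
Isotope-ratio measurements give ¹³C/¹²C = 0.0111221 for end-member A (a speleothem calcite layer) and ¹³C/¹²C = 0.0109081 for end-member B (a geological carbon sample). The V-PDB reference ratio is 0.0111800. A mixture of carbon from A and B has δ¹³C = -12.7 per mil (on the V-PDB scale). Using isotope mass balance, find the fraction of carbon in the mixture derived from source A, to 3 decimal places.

0.607

δ_A = (0.0111221/0.0111800 − 1)×1000 = (0.994821 − 1)×1000 = -5.179 per mil
δ_B = (0.0109081/0.0111800 − 1)×1000 = (0.975680 − 1)×1000 = -24.320 per mil
f_A = (δ_mix − δ_B)/(δ_A − δ_B) = (-12.7 − (-24.320))/(-5.179 − (-24.320))
f_A = 11.620 / 19.141 = 0.6071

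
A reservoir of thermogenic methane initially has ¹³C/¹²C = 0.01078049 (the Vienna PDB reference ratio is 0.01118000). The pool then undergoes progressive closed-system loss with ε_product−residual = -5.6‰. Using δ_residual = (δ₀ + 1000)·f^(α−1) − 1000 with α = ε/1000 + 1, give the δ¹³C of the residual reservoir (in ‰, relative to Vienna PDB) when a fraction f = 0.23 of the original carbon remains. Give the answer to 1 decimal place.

δ₀ = (0.01078049/0.01118000 − 1)×1000 = (0.964266 − 1)×1000 = -35.734‰
α − 1 = ε/1000 = -0.0056
f^(α−1) = 0.23^(-0.0056) = 1.008264
δ_res = (-35.734 + 1000) × 1.008264 − 1000 = 972.234 − 1000 = -27.77‰

-27.8‰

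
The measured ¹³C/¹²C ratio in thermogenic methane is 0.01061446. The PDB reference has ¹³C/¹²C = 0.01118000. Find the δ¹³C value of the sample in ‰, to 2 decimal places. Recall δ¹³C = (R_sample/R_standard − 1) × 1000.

-50.58‰

δ¹³C = (R_sample / R_standard − 1) × 1000
R_sample / R_standard = 0.01061446 / 0.01118000 = 0.949415
δ¹³C = (0.949415 − 1) × 1000 = -50.585‰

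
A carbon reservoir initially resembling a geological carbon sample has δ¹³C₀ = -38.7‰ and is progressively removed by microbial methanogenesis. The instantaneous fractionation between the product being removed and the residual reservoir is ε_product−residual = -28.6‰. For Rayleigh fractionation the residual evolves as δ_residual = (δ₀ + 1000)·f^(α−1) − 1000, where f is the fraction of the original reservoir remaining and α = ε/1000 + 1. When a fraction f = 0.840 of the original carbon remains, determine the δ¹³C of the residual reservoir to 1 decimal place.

-33.9‰

Rayleigh residual: δ_res = (δ₀ + 1000)·f^(α−1) − 1000
α = ε/1000 + 1 = 0.97140, so α − 1 = -0.02860
f^(α−1) = 0.840^(-0.02860) = 1.004999
δ_res = (-38.7 + 1000) × 1.004999 − 1000 = 966.106 − 1000 = -33.89‰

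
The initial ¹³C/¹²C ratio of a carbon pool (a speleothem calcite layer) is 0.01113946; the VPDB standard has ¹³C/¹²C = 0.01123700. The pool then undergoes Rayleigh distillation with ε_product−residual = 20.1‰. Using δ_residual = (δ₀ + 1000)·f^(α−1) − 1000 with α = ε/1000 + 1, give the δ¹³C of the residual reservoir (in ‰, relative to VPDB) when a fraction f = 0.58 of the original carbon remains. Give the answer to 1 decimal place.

-19.5‰

δ₀ = (0.01113946/0.01123700 − 1)×1000 = (0.991320 − 1)×1000 = -8.680‰
α − 1 = ε/1000 = 0.0201
f^(α−1) = 0.58^(0.0201) = 0.989111
δ_res = (-8.680 + 1000) × 0.989111 − 1000 = 980.525 − 1000 = -19.48‰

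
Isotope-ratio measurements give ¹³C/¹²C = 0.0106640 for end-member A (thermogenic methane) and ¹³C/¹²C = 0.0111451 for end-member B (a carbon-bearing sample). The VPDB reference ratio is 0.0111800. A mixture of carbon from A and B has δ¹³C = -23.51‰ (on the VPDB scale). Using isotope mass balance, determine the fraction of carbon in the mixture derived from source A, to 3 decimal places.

0.474

δ_A = (0.0106640/0.0111800 − 1)×1000 = (0.953846 − 1)×1000 = -46.154‰
δ_B = (0.0111451/0.0111800 − 1)×1000 = (0.996878 − 1)×1000 = -3.122‰
f_A = (δ_mix − δ_B)/(δ_A − δ_B) = (-23.51 − (-3.122))/(-46.154 − (-3.122))
f_A = -20.388 / -43.032 = 0.4738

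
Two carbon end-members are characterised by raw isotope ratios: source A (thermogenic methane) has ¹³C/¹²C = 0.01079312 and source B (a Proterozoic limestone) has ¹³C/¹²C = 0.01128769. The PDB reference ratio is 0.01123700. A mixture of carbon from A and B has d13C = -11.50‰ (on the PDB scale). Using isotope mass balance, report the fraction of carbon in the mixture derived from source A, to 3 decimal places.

0.364

δ_A = (0.01079312/0.01123700 − 1)×1000 = (0.960498 − 1)×1000 = -39.502‰
δ_B = (0.01128769/0.01123700 − 1)×1000 = (1.004511 − 1)×1000 = 4.511‰
f_A = (δ_mix − δ_B)/(δ_A − δ_B) = (-11.50 − (4.511))/(-39.502 − (4.511))
f_A = -16.011 / -44.013 = 0.3638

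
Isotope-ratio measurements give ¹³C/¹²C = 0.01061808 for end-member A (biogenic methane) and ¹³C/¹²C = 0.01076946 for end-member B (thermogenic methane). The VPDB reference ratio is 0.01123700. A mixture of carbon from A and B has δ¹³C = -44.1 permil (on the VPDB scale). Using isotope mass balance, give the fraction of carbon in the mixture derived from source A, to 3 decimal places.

δ_A = (0.01061808/0.01123700 − 1)×1000 = (0.944921 − 1)×1000 = -55.079 permil
δ_B = (0.01076946/0.01123700 − 1)×1000 = (0.958393 − 1)×1000 = -41.607 permil
f_A = (δ_mix − δ_B)/(δ_A − δ_B) = (-44.1 − (-41.607))/(-55.079 − (-41.607))
f_A = -2.493 / -13.472 = 0.1850

0.185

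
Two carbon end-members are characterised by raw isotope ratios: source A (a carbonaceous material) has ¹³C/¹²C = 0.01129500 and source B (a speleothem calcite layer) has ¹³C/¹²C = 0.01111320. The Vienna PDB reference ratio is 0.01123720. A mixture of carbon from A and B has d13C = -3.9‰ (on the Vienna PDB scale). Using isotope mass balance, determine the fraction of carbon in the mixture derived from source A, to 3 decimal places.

0.441

δ_A = (0.01129500/0.01123720 − 1)×1000 = (1.005144 − 1)×1000 = 5.144‰
δ_B = (0.01111320/0.01123720 − 1)×1000 = (0.988965 − 1)×1000 = -11.035‰
f_A = (δ_mix − δ_B)/(δ_A − δ_B) = (-3.9 − (-11.035))/(5.144 − (-11.035))
f_A = 7.135 / 16.178 = 0.4410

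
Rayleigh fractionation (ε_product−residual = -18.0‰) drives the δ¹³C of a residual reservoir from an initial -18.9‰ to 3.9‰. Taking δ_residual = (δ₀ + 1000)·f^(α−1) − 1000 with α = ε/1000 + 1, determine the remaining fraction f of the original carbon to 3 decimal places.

0.279

α − 1 = ε/1000 = -0.0180
(δ_res + 1000)/(δ₀ + 1000) = (3.9 + 1000)/(-18.9 + 1000) = 1003.9/981.1 = 1.023239
f = 1.023239^(1/-0.0180) = exp(ln(1.023239)/-0.0180) = exp(0.02297/-0.0180)
f = exp(-1.2763) = 0.2791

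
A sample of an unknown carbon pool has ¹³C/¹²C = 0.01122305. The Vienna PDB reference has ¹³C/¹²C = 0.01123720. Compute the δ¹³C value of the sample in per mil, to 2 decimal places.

-1.26 per mil

δ¹³C = (R_sample / R_standard − 1) × 1000
R_sample / R_standard = 0.01122305 / 0.01123720 = 0.998741
δ¹³C = (0.998741 − 1) × 1000 = -1.259 per mil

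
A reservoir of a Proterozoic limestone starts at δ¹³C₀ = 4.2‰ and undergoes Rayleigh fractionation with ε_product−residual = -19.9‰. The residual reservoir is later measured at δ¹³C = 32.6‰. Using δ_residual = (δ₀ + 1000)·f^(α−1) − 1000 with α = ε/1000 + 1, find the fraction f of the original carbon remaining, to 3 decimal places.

α − 1 = ε/1000 = -0.0199
(δ_res + 1000)/(δ₀ + 1000) = (32.6 + 1000)/(4.2 + 1000) = 1032.6/1004.2 = 1.028281
f = 1.028281^(1/-0.0199) = exp(ln(1.028281)/-0.0199) = exp(0.02789/-0.0199)
f = exp(-1.4014) = 0.2462

0.246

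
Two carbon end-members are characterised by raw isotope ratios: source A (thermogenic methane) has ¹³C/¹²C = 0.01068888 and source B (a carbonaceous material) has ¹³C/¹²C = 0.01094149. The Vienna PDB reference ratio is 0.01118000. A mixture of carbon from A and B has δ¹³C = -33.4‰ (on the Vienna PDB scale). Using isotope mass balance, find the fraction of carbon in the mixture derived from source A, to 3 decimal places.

δ_A = (0.01068888/0.01118000 − 1)×1000 = (0.956072 − 1)×1000 = -43.928‰
δ_B = (0.01094149/0.01118000 − 1)×1000 = (0.978666 − 1)×1000 = -21.334‰
f_A = (δ_mix − δ_B)/(δ_A − δ_B) = (-33.4 − (-21.334))/(-43.928 − (-21.334))
f_A = -12.066 / -22.595 = 0.5340

0.534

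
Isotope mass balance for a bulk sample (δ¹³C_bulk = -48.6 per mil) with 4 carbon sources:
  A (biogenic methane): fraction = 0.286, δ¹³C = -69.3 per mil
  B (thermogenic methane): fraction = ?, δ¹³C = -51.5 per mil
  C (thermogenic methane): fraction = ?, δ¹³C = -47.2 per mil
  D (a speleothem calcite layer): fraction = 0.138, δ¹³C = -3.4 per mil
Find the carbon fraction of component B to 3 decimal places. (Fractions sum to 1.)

0.261

Let f_B and f_C be the unknown fractions; fractions sum to 1 so f_B + f_C = 0.576.
Mass balance: Σ fᵢ·δᵢ = δ_bulk ⇒ f_B·(-51.5) + f_C·(-47.2) = -48.6 − (-20.289) = -28.311
Substitute f_C = 0.576 − f_B:
f_B·(-51.5 − -47.2) = -28.311 − 0.576×(-47.2) = -1.124
f_B = -1.124 / -4.3 = 0.2613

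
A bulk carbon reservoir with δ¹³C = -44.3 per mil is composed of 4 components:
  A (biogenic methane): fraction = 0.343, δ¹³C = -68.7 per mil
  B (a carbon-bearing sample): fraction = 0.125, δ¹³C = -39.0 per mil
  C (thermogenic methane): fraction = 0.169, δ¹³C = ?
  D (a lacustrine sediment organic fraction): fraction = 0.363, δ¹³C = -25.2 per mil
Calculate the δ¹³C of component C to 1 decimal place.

Isotope mass balance: δ_bulk = Σ fᵢ·δᵢ.
-44.3 = 0.343×(-68.7) + 0.125×(-39.0) + 0.169×δ_C + 0.363×(-25.2)
0.169·δ_C = -44.3 − (-37.587) = -6.713
δ_C = -6.713 / 0.169 = -39.72 per mil

-39.7 per mil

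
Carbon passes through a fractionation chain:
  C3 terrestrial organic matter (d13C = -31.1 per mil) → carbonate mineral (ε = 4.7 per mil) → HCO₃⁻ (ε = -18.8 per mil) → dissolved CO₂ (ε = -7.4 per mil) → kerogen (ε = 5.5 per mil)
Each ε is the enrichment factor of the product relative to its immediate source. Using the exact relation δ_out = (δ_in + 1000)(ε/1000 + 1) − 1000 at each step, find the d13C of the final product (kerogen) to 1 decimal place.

step 1: δ = (-31.10 + 1000)·(4.7/1000 + 1) − 1000 = -26.55 per mil
step 2: δ = (-26.55 + 1000)·(-18.8/1000 + 1) − 1000 = -44.85 per mil
step 3: δ = (-44.85 + 1000)·(-7.4/1000 + 1) − 1000 = -51.92 per mil
step 4: δ = (-51.92 + 1000)·(5.5/1000 + 1) − 1000 = -46.70 per mil

-46.7 per mil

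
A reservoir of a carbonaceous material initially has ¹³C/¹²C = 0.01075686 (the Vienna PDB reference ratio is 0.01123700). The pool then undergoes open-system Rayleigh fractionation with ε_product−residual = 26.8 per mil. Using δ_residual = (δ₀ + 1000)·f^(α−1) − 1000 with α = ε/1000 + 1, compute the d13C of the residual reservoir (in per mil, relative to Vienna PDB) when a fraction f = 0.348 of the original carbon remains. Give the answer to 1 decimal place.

-69.4 per mil

δ₀ = (0.01075686/0.01123700 − 1)×1000 = (0.957272 − 1)×1000 = -42.728 per mil
α − 1 = ε/1000 = 0.0268
f^(α−1) = 0.348^(0.0268) = 0.972108
δ_res = (-42.728 + 1000) × 0.972108 − 1000 = 930.571 − 1000 = -69.43 per mil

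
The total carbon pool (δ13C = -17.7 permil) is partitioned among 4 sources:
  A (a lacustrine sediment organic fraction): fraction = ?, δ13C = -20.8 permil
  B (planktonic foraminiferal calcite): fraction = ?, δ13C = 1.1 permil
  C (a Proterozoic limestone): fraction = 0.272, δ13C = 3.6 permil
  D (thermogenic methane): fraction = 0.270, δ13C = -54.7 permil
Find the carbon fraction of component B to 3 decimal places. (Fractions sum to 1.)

0.256

Let f_B and f_A be the unknown fractions; fractions sum to 1 so f_B + f_A = 0.458.
Mass balance: Σ fᵢ·δᵢ = δ_bulk ⇒ f_B·(1.1) + f_A·(-20.8) = -17.7 − (-13.790) = -3.910
Substitute f_A = 0.458 − f_B:
f_B·(1.1 − -20.8) = -3.910 − 0.458×(-20.8) = 5.616
f_B = 5.616 / 21.9 = 0.2564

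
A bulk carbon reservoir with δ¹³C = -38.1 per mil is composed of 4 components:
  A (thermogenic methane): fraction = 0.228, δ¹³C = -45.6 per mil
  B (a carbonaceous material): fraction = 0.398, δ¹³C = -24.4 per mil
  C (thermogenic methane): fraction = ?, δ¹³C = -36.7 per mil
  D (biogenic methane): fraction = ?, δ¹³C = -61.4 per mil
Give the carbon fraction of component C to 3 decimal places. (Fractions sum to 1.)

0.201

Let f_C and f_D be the unknown fractions; fractions sum to 1 so f_C + f_D = 0.374.
Mass balance: Σ fᵢ·δᵢ = δ_bulk ⇒ f_C·(-36.7) + f_D·(-61.4) = -38.1 − (-20.108) = -17.992
Substitute f_D = 0.374 − f_C:
f_C·(-36.7 − -61.4) = -17.992 − 0.374×(-61.4) = 4.972
f_C = 4.972 / 24.7 = 0.2013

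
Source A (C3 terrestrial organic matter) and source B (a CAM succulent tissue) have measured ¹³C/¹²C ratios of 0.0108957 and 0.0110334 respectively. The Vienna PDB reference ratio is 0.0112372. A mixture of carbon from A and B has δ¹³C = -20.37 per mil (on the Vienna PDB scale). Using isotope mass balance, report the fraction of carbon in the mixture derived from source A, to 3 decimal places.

0.182

δ_A = (0.0108957/0.0112372 − 1)×1000 = (0.969610 − 1)×1000 = -30.390 per mil
δ_B = (0.0110334/0.0112372 − 1)×1000 = (0.981864 − 1)×1000 = -18.136 per mil
f_A = (δ_mix − δ_B)/(δ_A − δ_B) = (-20.37 − (-18.136))/(-30.390 − (-18.136))
f_A = -2.234 / -12.254 = 0.1823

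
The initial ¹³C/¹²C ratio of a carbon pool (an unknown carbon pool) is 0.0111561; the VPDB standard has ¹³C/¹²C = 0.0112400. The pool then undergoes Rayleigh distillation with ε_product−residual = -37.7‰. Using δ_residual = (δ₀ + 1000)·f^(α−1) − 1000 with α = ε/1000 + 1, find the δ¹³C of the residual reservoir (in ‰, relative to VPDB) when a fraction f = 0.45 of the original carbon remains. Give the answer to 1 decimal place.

δ₀ = (0.0111561/0.0112400 − 1)×1000 = (0.992536 − 1)×1000 = -7.464‰
α − 1 = ε/1000 = -0.0377
f^(α−1) = 0.45^(-0.0377) = 1.030561
δ_res = (-7.464 + 1000) × 1.030561 − 1000 = 1022.869 − 1000 = 22.87‰

22.9‰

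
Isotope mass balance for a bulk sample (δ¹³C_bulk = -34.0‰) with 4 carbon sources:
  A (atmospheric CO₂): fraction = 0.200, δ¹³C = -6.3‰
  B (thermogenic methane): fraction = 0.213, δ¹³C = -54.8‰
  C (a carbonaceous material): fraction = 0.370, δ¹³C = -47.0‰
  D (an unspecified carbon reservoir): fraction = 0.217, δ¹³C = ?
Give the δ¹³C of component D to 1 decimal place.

-16.9‰

Isotope mass balance: δ_bulk = Σ fᵢ·δᵢ.
-34.0 = 0.200×(-6.3) + 0.213×(-54.8) + 0.370×(-47.0) + 0.217×δ_D
0.217·δ_D = -34.0 − (-30.322) = -3.678
δ_D = -3.678 / 0.217 = -16.95‰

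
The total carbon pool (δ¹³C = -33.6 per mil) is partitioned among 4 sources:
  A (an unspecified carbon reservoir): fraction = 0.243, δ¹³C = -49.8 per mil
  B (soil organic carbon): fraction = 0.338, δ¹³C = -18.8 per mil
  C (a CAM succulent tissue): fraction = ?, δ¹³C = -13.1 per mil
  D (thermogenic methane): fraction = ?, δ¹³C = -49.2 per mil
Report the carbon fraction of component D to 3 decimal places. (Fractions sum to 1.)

Let f_D and f_C be the unknown fractions; fractions sum to 1 so f_D + f_C = 0.419.
Mass balance: Σ fᵢ·δᵢ = δ_bulk ⇒ f_D·(-49.2) + f_C·(-13.1) = -33.6 − (-18.456) = -15.144
Substitute f_C = 0.419 − f_D:
f_D·(-49.2 − -13.1) = -15.144 − 0.419×(-13.1) = -9.655
f_D = -9.655 / -36.1 = 0.2675

0.267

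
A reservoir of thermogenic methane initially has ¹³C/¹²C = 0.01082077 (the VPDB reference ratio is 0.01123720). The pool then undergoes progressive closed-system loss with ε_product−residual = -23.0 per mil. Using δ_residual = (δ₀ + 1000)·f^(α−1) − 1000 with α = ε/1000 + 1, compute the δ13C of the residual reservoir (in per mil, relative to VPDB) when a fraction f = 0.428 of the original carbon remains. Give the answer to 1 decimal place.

δ₀ = (0.01082077/0.01123720 − 1)×1000 = (0.962942 − 1)×1000 = -37.058 per mil
α − 1 = ε/1000 = -0.0230
f^(α−1) = 0.428^(-0.0230) = 1.019710
δ_res = (-37.058 + 1000) × 1.019710 − 1000 = 981.922 − 1000 = -18.08 per mil

-18.1 per mil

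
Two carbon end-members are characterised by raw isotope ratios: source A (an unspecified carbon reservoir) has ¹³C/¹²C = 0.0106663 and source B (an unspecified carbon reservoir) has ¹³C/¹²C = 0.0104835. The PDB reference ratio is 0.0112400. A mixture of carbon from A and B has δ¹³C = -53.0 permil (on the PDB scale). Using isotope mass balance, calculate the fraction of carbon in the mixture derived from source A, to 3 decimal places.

δ_A = (0.0106663/0.0112400 − 1)×1000 = (0.948959 − 1)×1000 = -51.041 permil
δ_B = (0.0104835/0.0112400 − 1)×1000 = (0.932696 − 1)×1000 = -67.304 permil
f_A = (δ_mix − δ_B)/(δ_A − δ_B) = (-53.0 − (-67.304))/(-51.041 − (-67.304))
f_A = 14.304 / 16.263 = 0.8795

0.880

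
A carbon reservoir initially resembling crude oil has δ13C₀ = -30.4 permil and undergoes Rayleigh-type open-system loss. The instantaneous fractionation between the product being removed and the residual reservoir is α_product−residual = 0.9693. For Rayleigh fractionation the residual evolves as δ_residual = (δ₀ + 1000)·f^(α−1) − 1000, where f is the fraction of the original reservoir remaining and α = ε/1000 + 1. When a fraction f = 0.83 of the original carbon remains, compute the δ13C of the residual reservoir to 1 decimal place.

-24.8 permil

Rayleigh residual: δ_res = (δ₀ + 1000)·f^(α−1) − 1000
α − 1 = -0.03070
f^(α−1) = 0.83^(-0.03070) = 1.005737
δ_res = (-30.4 + 1000) × 1.005737 − 1000 = 975.162 − 1000 = -24.84 permil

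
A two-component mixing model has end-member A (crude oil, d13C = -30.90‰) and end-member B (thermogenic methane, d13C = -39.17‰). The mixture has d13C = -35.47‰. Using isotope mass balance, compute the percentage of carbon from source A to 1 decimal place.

44.7%

δ_mix = f_A·δ_A + (1 − f_A)·δ_B  ⇒  f_A = (δ_mix − δ_B)/(δ_A − δ_B)
f_A = (-35.47 − (-39.17)) / (-30.90 − (-39.17))
f_A = 3.70 / 8.27 = 0.4474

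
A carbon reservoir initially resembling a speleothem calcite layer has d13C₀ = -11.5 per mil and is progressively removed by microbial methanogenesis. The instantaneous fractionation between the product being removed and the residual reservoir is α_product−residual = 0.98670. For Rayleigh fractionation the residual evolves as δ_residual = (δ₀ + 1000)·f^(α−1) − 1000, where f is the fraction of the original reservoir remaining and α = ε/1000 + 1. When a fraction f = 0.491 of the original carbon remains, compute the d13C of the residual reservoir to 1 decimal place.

Rayleigh residual: δ_res = (δ₀ + 1000)·f^(α−1) − 1000
α − 1 = -0.01330
f^(α−1) = 0.491^(-0.01330) = 1.009505
δ_res = (-11.5 + 1000) × 1.009505 − 1000 = 997.896 − 1000 = -2.10 per mil

-2.1 per mil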